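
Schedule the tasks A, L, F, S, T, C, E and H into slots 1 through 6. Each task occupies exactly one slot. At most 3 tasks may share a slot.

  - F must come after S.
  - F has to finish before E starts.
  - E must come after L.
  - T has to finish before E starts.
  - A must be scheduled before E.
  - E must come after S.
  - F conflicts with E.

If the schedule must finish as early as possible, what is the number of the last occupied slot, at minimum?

3

The precedence chain requires at least 3 distinct slots.
With at most 3 per slot and 8 tasks, at least 3 slots are needed.
3 works (last occupied slot: 3): for example S -> 1, T -> 2, H -> 3, A -> 1, L -> 1, E -> 3, F -> 2, C -> 2.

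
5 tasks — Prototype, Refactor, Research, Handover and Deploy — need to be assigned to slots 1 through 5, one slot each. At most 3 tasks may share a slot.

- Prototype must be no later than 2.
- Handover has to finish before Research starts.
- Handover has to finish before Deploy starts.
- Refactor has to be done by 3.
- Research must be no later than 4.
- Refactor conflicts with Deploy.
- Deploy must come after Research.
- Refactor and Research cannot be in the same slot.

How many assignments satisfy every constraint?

Splitting on Prototype: it can be 1 (22), 2 (22). Listing each branch's schedules as (Refactor, Research, Handover, Deploy):
Prototype=1: (1,2,1,3) (1,2,1,4) (1,2,1,5) (1,3,1,4) (1,3,1,5) (1,3,2,4) (1,3,2,5) (1,4,1,5) (1,4,2,5) (1,4,3,5) (2,3,1,4) (2,3,1,5) (2,3,2,4) (2,3,2,5) (2,4,1,5) (2,4,2,5) (2,4,3,5) (3,2,1,4) (3,2,1,5) (3,4,1,5) (3,4,2,5) (3,4,3,5) — 22.
Prototype=2: (1,2,1,3) (1,2,1,4) (1,2,1,5) (1,3,1,4) (1,3,1,5) (1,3,2,4) (1,3,2,5) (1,4,1,5) (1,4,2,5) (1,4,3,5) (2,3,1,4) (2,3,1,5) (2,3,2,4) (2,3,2,5) (2,4,1,5) (2,4,2,5) (2,4,3,5) (3,2,1,4) (3,2,1,5) (3,4,1,5) (3,4,2,5) (3,4,3,5) — 22.
Summing: 22 + 22 = 44.

44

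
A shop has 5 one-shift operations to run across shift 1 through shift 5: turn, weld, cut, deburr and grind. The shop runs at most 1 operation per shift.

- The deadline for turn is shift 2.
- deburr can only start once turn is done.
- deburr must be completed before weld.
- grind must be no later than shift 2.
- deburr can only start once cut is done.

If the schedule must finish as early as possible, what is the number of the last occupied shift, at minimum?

5

The precedence chain requires at least 3 distinct shifts.
With at most 1 per shift and 5 operations, at least 5 shifts are needed.
5 works (last occupied shift: shift 5): for example weld -> shift 5, turn -> shift 1, grind -> shift 2, cut -> shift 3, deburr -> shift 4.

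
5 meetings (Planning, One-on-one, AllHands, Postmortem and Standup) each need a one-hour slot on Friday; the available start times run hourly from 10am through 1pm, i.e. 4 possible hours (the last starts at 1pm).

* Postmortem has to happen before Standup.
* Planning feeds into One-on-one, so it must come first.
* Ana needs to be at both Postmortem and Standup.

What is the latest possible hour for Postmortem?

12pm

Downstream work caps Postmortem at 12pm.
Postmortem at 12pm is achievable: One-on-one=11am; Postmortem=12pm; Planning=10am; AllHands=10am; Standup=1pm.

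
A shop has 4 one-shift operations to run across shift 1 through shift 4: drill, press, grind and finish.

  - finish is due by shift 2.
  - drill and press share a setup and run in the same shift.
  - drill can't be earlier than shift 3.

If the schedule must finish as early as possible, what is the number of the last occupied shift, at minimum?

3

drill can't be placed before shift 3, so the schedule must run through at least shift 3.
3 works (last occupied shift: shift 3): for example finish=shift 1, press=shift 3, grind=shift 1, drill=shift 3.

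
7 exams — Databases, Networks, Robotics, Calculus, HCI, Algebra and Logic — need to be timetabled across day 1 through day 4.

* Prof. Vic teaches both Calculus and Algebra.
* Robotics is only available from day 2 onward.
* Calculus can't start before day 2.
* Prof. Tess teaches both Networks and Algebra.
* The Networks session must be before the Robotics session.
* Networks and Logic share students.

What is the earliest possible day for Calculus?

day 2

Calculus is available from day 2.
Calculus at day 2 is achievable: Algebra -> day 3; Databases -> day 1; Logic -> day 2; Robotics -> day 2; Networks -> day 1; Calculus -> day 2; HCI -> day 1.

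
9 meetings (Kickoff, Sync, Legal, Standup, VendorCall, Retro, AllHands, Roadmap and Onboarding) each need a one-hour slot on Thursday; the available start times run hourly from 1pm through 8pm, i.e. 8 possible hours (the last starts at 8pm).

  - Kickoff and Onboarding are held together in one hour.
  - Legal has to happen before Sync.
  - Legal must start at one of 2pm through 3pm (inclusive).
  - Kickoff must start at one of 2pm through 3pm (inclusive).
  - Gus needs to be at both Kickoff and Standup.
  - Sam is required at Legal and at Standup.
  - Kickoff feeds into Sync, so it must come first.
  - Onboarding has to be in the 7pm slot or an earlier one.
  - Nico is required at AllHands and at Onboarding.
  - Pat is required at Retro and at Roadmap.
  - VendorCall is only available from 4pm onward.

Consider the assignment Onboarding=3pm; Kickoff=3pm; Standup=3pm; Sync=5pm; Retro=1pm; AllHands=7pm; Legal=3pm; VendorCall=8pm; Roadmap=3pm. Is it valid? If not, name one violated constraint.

Legal must start at one of 2pm through 3pm (inclusive) — holds.
VendorCall is only available from 4pm onward — holds.
Kickoff and Onboarding are held together in one hour — holds.
Pat is required at Retro and at Roadmap — holds.
Onboarding has to be in the 7pm slot or an earlier one — holds.
Gus needs to be at both Kickoff and Standup — violated.
Legal has to happen before Sync — holds.
Kickoff must start at one of 2pm through 3pm (inclusive) — holds.
Sam is required at Legal and at Standup — violated.
Nico is required at AllHands and at Onboarding — holds.
Kickoff feeds into Sync, so it must come first — holds.

Invalid. Gus needs to be at both Kickoff and Standup.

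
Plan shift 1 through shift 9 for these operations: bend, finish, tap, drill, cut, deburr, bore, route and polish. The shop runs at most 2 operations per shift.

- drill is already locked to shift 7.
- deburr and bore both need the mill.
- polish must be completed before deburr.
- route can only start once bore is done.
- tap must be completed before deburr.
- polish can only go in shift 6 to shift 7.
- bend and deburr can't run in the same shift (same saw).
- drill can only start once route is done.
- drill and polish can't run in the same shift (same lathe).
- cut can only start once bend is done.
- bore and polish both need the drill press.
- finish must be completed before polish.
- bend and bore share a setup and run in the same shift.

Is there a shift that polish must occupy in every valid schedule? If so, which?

polish's window is shift 6–shift 7.
drill is fixed at shift 7, and polish can't share a shift with drill.
So polish must be shift 6.

shift 6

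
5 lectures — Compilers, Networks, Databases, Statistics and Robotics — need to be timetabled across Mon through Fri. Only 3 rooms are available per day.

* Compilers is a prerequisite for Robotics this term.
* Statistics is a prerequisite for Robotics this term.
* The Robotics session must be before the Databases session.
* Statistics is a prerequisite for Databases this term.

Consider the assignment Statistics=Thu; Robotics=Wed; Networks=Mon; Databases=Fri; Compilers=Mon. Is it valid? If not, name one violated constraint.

Statistics is a prerequisite for Databases this term — holds.
Only 3 rooms are available per day — holds.
Statistics is a prerequisite for Robotics this term — violated.
The Robotics session must be before the Databases session — holds.
Compilers is a prerequisite for Robotics this term — holds.

Invalid. Statistics is a prerequisite for Robotics this term.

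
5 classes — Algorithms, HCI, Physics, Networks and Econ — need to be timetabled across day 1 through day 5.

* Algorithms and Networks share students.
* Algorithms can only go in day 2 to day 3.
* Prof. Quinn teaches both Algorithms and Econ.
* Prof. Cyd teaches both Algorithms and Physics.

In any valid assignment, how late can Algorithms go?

day 3

Algorithms is available from day 2; Algorithms's own window allows nothing later than day 3.
Algorithms at day 3 is achievable: Algorithms in day 3; Networks in day 1; Physics in day 1; HCI in day 1; Econ in day 1.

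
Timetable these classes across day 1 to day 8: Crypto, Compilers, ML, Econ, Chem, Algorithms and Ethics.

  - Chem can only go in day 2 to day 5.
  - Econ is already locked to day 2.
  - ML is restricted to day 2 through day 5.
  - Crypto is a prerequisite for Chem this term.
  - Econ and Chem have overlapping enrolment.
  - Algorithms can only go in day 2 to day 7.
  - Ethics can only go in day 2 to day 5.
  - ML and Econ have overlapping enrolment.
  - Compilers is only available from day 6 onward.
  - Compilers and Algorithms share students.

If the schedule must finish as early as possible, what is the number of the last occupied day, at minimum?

6

The precedence chain requires at least 2 distinct days.
Compilers can't be placed before day 6, so the schedule must run through at least day 6.
6 works (last occupied day: day 6): for example Crypto in day 1, ML in day 3, Compilers in day 6, Econ in day 2, Ethics in day 2, Chem in day 3, Algorithms in day 2.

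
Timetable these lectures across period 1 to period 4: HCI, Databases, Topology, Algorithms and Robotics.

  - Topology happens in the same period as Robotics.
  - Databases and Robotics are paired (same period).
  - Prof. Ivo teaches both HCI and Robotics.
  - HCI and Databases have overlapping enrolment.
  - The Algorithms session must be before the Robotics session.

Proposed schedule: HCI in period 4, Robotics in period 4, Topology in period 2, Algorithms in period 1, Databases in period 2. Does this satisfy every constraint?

No — it violates: Prof. Ivo teaches both HCI and Robotics

Prof. Ivo teaches both HCI and Robotics — violated.
Databases and Robotics are paired (same period) — violated.
HCI and Databases have overlapping enrolment — holds.
Topology happens in the same period as Robotics — violated.
The Algorithms session must be before the Robotics session — holds.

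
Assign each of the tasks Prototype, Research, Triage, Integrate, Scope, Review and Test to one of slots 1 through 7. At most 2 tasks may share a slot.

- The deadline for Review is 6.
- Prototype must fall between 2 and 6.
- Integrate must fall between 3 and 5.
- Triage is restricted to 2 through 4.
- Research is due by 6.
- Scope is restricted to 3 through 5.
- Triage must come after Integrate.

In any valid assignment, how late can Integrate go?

3

Integrate is available from 3; Integrate's own window allows nothing later than 5; downstream work caps Integrate at 3.
Integrate at 3 is achievable: Research -> 1; Test -> 2; Prototype -> 2; Scope -> 3; Integrate -> 3; Review -> 1; Triage -> 4.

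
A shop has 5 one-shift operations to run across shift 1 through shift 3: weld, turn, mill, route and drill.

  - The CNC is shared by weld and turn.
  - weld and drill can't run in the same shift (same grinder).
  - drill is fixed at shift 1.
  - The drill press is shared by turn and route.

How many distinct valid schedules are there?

24

Splitting on weld: it can be shift 2 (12), shift 3 (12). Listing each branch's schedules as (turn, mill, route, drill) by shift number:
weld=shift 2: (1,1,2,1) (1,1,3,1) (1,2,2,1) (1,2,3,1) (1,3,2,1) (1,3,3,1) (3,1,1,1) (3,1,2,1) (3,2,1,1) (3,2,2,1) (3,3,1,1) (3,3,2,1) — 12.
weld=shift 3: (1,1,2,1) (1,1,3,1) (1,2,2,1) (1,2,3,1) (1,3,2,1) (1,3,3,1) (2,1,1,1) (2,1,3,1) (2,2,1,1) (2,2,3,1) (2,3,1,1) (2,3,3,1) — 12.
Summing: 12 + 12 = 24.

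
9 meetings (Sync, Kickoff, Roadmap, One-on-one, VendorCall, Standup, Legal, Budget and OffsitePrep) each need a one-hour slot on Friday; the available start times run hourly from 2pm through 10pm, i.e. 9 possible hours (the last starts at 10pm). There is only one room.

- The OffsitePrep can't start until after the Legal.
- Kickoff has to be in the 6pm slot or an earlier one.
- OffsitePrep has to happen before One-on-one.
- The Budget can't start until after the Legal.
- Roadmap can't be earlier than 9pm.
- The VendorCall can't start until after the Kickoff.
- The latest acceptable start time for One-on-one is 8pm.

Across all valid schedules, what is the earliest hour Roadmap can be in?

9pm

Roadmap is available from 9pm.
Roadmap at 9pm is achievable: OffsitePrep -> 4pm; Legal -> 3pm; Standup -> 10pm; Kickoff -> 2pm; One-on-one -> 5pm; Sync -> 8pm; Roadmap -> 9pm; VendorCall -> 6pm; Budget -> 7pm.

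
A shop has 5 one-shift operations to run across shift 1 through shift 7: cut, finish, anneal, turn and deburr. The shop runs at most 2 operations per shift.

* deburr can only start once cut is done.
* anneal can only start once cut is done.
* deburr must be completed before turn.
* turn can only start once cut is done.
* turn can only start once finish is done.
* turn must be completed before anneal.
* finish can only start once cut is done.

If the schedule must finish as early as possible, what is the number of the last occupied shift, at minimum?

4

The precedence chain requires at least 4 distinct shifts.
With at most 2 per shift and 5 operations, at least 3 shifts are needed.
4 works (last occupied shift: shift 4): for example cut=shift 1; turn=shift 3; finish=shift 2; deburr=shift 2; anneal=shift 4.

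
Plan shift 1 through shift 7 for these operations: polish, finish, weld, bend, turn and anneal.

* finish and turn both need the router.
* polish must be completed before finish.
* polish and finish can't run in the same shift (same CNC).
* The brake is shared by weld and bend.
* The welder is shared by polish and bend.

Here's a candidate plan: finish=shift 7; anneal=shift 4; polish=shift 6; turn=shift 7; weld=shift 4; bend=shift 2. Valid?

polish and finish can't run in the same shift (same CNC) — holds.
The brake is shared by weld and bend — holds.
finish and turn both need the router — violated.
polish must be completed before finish — holds.
The welder is shared by polish and bend — holds.

No — it violates: finish and turn both need the router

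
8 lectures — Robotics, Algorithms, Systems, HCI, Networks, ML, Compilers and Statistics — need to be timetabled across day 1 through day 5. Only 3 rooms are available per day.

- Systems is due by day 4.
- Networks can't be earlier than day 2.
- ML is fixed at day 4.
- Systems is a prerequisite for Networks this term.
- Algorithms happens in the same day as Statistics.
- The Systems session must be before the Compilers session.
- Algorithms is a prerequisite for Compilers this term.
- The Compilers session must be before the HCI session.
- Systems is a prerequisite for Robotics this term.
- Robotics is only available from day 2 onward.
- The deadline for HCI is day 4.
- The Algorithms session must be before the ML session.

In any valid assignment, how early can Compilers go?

Precedence pushes Compilers to at least day 2; downstream work caps Compilers at day 3.
Compilers at day 2 is achievable: Systems in day 1; Robotics in day 2; Compilers in day 2; HCI in day 3; Networks in day 2; Algorithms in day 1; Statistics in day 1; ML in day 4.

day 2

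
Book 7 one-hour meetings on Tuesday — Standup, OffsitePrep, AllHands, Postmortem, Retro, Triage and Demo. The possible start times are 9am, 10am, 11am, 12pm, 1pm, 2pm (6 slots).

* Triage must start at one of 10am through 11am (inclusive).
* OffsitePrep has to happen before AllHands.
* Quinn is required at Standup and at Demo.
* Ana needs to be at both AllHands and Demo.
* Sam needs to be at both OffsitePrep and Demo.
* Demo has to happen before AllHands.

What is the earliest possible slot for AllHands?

Precedence pushes AllHands to at least 10am.
AllHands at 11am is achievable: AllHands in 11am, Triage in 10am, OffsitePrep in 9am, Postmortem in 9am, Standup in 9am, Retro in 9am, Demo in 10am.
Nothing earlier works — the conflict constraints rule out every slot before 11am.

11am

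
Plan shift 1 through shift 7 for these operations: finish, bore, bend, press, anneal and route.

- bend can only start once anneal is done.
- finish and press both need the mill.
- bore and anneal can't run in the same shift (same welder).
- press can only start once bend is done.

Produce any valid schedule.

finish -> shift 1; bend -> shift 2; press -> shift 3; anneal -> shift 1; bore -> shift 2; route -> shift 1

Checking: anneal(shift 1) before bend(shift 2); bend(shift 2) before press(shift 3); finish(shift 1) != press(shift 3); bore(shift 2) != anneal(shift 1).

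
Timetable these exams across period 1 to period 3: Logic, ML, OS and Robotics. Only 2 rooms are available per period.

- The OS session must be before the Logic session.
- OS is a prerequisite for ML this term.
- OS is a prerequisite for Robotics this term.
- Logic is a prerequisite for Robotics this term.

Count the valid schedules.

Enumerating: OS=period 1, ML=period 2, Logic=period 2, Robotics=period 3 | ML in period 3, OS in period 1, Robotics in period 3, Logic in period 2.

2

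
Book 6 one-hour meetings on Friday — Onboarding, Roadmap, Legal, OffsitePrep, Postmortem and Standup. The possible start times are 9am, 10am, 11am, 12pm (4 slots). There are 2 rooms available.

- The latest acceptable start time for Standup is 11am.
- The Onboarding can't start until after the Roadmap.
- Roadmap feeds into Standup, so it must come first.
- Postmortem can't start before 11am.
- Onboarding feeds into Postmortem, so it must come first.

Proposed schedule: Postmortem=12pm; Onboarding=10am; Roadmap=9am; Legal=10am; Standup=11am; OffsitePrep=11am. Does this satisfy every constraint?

The Onboarding can't start until after the Roadmap — holds.
Onboarding feeds into Postmortem, so it must come first — holds.
There are 2 rooms available — holds.
The latest acceptable start time for Standup is 11am — holds.
Postmortem can't start before 11am — holds.
Roadmap feeds into Standup, so it must come first — holds.

Yes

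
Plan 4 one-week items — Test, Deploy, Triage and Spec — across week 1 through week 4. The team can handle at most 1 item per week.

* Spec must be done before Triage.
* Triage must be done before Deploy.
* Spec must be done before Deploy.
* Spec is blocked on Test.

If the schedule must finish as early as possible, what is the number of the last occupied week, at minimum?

4

The precedence chain requires at least 4 distinct weeks.
With at most 1 per week and 4 tasks, at least 4 weeks are needed.
4 works (last occupied week: week 4): for example Triage -> week 3; Deploy -> week 4; Test -> week 1; Spec -> week 2.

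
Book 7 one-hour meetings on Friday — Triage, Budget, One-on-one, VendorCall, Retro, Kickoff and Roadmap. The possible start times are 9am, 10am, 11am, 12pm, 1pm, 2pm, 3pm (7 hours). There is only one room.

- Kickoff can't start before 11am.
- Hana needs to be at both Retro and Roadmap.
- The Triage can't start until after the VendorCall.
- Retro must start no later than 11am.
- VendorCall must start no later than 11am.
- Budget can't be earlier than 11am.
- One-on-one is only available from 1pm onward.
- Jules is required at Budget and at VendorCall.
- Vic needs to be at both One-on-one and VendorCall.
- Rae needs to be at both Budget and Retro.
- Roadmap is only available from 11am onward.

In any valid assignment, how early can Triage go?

10am

Precedence pushes Triage to at least 10am.
Triage at 10am is achievable: Roadmap=3pm; Retro=11am; Triage=10am; Kickoff=2pm; Budget=12pm; One-on-one=1pm; VendorCall=9am.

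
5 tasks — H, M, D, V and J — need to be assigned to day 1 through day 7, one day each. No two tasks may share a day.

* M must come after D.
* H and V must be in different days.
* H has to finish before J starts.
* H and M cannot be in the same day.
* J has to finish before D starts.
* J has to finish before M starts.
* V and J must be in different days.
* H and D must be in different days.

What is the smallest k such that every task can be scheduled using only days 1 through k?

The precedence chain requires at least 4 distinct days.
With at most 1 per day and 5 tasks, at least 5 days are needed.
5 works (last occupied day: day 5): for example M=day 4; H=day 1; J=day 2; D=day 3; V=day 5.

5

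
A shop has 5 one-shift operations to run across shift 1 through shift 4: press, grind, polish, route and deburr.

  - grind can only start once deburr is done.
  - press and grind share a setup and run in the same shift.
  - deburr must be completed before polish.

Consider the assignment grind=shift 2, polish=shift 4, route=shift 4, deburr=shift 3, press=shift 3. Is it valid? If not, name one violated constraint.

press and grind share a setup and run in the same shift — violated.
deburr must be completed before polish — holds.
grind can only start once deburr is done — violated.

No — it violates: grind can only start once deburr is done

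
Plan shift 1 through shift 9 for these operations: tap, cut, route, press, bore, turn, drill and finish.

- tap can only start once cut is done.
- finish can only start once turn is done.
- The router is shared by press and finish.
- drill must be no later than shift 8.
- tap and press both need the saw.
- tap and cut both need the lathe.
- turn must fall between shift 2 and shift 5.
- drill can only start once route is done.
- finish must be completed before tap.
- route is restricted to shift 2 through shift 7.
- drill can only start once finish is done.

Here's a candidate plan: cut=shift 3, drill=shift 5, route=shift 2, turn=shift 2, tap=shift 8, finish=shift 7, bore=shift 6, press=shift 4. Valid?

tap and press both need the saw — holds.
finish can only start once turn is done — holds.
finish must be completed before tap — holds.
turn must fall between shift 2 and shift 5 — holds.
route is restricted to shift 2 through shift 7 — holds.
drill can only start once route is done — holds.
The router is shared by press and finish — holds.
drill must be no later than shift 8 — holds.
tap and cut both need the lathe — holds.
tap can only start once cut is done — holds.
drill can only start once finish is done — violated.

No — it violates: drill can only start once finish is done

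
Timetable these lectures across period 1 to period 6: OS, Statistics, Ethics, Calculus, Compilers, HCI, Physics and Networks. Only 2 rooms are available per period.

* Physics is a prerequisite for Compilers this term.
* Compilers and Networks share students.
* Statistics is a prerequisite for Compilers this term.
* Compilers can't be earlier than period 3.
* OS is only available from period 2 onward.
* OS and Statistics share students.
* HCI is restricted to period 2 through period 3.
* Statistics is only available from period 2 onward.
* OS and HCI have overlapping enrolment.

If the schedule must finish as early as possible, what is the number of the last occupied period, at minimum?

period 4

The precedence chain requires at least 2 distinct periods.
With at most 2 per period and 8 lectures, at least 4 periods are needed.
Compilers can't be placed before period 3, so the schedule must run through at least period 3.
4 works (last occupied period: period 4): for example Calculus in period 4; Compilers in period 3; Statistics in period 2; Ethics in period 1; Networks in period 4; HCI in period 2; OS in period 3; Physics in period 1.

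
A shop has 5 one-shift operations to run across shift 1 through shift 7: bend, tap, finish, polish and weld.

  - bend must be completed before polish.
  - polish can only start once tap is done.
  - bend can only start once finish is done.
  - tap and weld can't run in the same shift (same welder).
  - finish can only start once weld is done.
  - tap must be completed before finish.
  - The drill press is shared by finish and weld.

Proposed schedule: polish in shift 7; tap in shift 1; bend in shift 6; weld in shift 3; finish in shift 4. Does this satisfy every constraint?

Yes

bend must be completed before polish — holds.
tap and weld can't run in the same shift (same welder) — holds.
polish can only start once tap is done — holds.
The drill press is shared by finish and weld — holds.
finish can only start once weld is done — holds.
bend can only start once finish is done — holds.
tap must be completed before finish — holds.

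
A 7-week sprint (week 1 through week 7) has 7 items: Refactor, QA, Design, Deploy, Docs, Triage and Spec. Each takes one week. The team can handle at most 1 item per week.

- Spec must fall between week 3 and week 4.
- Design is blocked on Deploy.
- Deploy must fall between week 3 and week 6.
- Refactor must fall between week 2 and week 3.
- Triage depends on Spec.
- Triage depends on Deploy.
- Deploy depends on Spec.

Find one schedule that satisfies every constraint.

Refactor=week 2, QA=week 1, Triage=week 5, Design=week 6, Docs=week 7, Deploy=week 4, Spec=week 3

Checking: Spec(week 3) before Deploy(week 4); Deploy(week 4) before Design(week 6); Deploy(week 4) before Triage(week 5); Spec(week 3) before Triage(week 5); Spec=week 3 in [week 3,week 4]; Deploy=week 4 in [week 3,week 6]; Refactor=week 2 in [week 2,week 3]; max 1 per week (cap 1).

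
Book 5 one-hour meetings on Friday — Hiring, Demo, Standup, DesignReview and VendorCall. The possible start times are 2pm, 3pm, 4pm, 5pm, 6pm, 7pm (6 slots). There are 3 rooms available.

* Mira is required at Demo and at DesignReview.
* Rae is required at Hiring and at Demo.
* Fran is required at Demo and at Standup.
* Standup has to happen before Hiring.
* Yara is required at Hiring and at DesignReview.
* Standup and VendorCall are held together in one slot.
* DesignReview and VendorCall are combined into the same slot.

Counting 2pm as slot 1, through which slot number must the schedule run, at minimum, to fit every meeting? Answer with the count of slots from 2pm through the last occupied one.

The precedence chain requires at least 2 distinct slots.
With at most 3 per slot and 5 meetings, at least 2 slots are needed.
Could 2 slots be enough, i.e. nothing placed later than 3pm? No: Hiring must come after Standup (at 2pm or later) → {3pm}; Standup must come before Hiring (at 3pm or earlier) → {2pm}; Demo can't share with Hiring (3pm) → {2pm}; Standup can't share with Demo (2pm) → nothing is left.
So 2 slots is not enough.
3 works (last occupied slot: 4pm): for example Standup=2pm; Demo=4pm; DesignReview=2pm; Hiring=3pm; VendorCall=2pm.

3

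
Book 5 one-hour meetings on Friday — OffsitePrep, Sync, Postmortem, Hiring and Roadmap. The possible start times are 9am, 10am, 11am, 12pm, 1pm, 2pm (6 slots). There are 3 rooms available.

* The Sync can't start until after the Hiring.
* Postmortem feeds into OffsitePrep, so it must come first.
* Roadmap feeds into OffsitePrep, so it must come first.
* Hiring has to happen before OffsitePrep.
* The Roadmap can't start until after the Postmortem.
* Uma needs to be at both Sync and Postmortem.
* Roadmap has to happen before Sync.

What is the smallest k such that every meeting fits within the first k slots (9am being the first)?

The precedence chain requires at least 3 distinct slots.
With at most 3 per slot and 5 meetings, at least 2 slots are needed.
3 works (last occupied slot: 11am): for example Hiring in 9am, Roadmap in 10am, Sync in 11am, Postmortem in 9am, OffsitePrep in 11am.

3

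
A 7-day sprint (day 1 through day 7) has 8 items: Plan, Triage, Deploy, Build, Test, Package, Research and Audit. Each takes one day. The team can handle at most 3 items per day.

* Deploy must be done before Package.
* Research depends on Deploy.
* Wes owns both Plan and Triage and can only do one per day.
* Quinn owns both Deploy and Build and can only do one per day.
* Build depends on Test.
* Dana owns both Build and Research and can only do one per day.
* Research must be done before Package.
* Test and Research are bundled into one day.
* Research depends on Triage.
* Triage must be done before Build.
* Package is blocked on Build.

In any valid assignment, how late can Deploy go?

day 4

Downstream work caps Deploy at day 4.
Deploy at day 4 is achievable: Build -> day 6; Deploy -> day 4; Research -> day 5; Package -> day 7; Test -> day 5; Triage -> day 1; Plan -> day 2; Audit -> day 1.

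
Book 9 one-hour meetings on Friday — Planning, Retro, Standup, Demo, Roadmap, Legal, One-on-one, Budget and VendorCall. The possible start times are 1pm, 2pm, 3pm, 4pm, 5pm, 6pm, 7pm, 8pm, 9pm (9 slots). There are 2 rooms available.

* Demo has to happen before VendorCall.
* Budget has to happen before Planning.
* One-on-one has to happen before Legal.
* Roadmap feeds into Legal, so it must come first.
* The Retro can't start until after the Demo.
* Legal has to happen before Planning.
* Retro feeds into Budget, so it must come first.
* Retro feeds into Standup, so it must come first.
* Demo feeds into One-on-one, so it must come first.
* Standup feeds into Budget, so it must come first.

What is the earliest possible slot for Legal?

3pm

Precedence pushes Legal to at least 3pm; downstream work caps Legal at 8pm.
Legal at 3pm is achievable: VendorCall in 4pm, Standup in 3pm, Retro in 2pm, Roadmap in 1pm, Legal in 3pm, Budget in 4pm, One-on-one in 2pm, Planning in 5pm, Demo in 1pm.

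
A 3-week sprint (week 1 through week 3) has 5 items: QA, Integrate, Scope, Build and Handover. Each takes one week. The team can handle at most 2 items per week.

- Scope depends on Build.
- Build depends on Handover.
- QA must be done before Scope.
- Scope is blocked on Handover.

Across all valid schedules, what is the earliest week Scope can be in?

week 3

Precedence pushes Scope to at least week 3.
Scope at week 3 is achievable: Integrate -> week 2; Build -> week 2; Scope -> week 3; QA -> week 1; Handover -> week 1.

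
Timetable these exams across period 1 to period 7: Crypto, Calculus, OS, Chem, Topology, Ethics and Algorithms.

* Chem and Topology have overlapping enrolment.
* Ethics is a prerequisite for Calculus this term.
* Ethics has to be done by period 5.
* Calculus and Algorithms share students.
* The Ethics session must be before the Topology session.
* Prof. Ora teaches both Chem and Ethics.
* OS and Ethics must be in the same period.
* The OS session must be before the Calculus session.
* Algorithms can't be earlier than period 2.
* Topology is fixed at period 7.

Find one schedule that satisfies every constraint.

Chem in period 2; Topology in period 7; OS in period 1; Algorithms in period 2; Crypto in period 1; Calculus in period 3; Ethics in period 1

Checking: Ethics(period 1) before Topology(period 7); OS(period 1) before Calculus(period 3); Ethics(period 1) before Calculus(period 3); Chem(period 2) != Ethics(period 1); Calculus(period 3) != Algorithms(period 2); Chem(period 2) != Topology(period 7); OS = Ethics = period 1; Algorithms=period 2 in [period 2,period 7]; Topology=period 7 in [period 7,period 7]; Ethics=period 1 in [period 1,period 5].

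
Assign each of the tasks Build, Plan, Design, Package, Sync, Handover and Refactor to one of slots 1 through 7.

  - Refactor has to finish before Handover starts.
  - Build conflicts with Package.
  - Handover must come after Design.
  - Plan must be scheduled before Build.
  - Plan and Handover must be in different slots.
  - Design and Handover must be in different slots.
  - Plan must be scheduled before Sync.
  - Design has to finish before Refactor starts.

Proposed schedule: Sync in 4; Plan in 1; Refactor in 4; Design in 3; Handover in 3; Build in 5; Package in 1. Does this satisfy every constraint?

Handover must come after Design — violated.
Build conflicts with Package — holds.
Plan and Handover must be in different slots — holds.
Refactor has to finish before Handover starts — violated.
Design and Handover must be in different slots — violated.
Design has to finish before Refactor starts — holds.
Plan must be scheduled before Build — holds.
Plan must be scheduled before Sync — holds.

No. Design and Handover must be in different slots is not satisfied.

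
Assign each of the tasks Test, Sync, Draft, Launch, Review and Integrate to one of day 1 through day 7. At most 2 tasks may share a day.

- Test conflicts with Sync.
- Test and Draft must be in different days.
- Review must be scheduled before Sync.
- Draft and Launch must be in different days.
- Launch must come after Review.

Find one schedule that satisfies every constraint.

Review -> day 1; Launch -> day 2; Integrate -> day 3; Sync -> day 2; Test -> day 1; Draft -> day 3

Checking: Review(day 1) before Launch(day 2); Review(day 1) before Sync(day 2); Test(day 1) != Draft(day 3); Test(day 1) != Sync(day 2); Draft(day 3) != Launch(day 2); max 2 per day (cap 2).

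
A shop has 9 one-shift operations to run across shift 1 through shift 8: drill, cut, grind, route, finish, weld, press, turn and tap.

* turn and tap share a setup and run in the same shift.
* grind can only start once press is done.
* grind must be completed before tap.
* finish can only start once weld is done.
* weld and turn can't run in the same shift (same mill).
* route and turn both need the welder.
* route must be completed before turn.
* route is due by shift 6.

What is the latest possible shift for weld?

shift 7

Downstream work caps weld at shift 7.
weld at shift 7 is achievable: finish=shift 8, route=shift 1, tap=shift 3, press=shift 1, drill=shift 1, weld=shift 7, grind=shift 2, cut=shift 1, turn=shift 3.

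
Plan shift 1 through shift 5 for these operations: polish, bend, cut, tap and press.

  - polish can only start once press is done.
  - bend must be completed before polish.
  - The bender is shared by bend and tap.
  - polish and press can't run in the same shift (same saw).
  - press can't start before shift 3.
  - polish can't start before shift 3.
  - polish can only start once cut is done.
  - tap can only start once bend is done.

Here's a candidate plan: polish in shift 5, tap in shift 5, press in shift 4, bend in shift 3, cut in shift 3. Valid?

Yes, all constraints hold

bend must be completed before polish — holds.
polish can only start once press is done — holds.
polish can't start before shift 3 — holds.
polish can only start once cut is done — holds.
press can't start before shift 3 — holds.
The bender is shared by bend and tap — holds.
tap can only start once bend is done — holds.
polish and press can't run in the same shift (same saw) — holds.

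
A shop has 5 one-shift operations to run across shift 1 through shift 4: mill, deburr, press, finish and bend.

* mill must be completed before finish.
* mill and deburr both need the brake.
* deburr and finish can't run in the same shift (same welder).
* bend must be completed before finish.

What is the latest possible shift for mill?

shift 3

Downstream work caps mill at shift 3.
mill at shift 3 is achievable: deburr=shift 1; press=shift 1; mill=shift 3; bend=shift 1; finish=shift 4.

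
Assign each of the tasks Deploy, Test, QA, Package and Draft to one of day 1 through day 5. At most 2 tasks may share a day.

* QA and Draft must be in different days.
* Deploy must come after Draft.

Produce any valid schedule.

Package=day 3; Draft=day 1; Test=day 1; Deploy=day 2; QA=day 2

Checking: Draft(day 1) before Deploy(day 2); QA(day 2) != Draft(day 1); max 2 per day (cap 2).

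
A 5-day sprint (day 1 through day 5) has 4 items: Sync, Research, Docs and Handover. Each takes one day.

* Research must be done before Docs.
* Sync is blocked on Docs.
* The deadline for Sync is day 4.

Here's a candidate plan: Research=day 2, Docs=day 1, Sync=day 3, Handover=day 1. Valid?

Sync is blocked on Docs — holds.
Research must be done before Docs — violated.
The deadline for Sync is day 4 — holds.

No. Research must be done before Docs is not satisfied.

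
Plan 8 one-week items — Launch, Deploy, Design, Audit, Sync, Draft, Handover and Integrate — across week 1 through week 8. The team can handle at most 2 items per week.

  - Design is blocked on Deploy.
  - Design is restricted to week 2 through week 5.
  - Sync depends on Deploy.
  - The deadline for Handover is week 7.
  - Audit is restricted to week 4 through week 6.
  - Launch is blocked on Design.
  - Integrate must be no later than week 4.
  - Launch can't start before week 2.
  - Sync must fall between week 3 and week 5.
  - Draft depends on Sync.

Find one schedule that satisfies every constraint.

Draft -> week 4, Design -> week 2, Sync -> week 3, Launch -> week 3, Deploy -> week 1, Audit -> week 4, Handover -> week 2, Integrate -> week 1

Checking: Sync(week 3) before Draft(week 4); Deploy(week 1) before Sync(week 3); Deploy(week 1) before Design(week 2); Design(week 2) before Launch(week 3); Sync=week 3 in [week 3,week 5]; Launch=week 3 in [week 2,week 8]; Audit=week 4 in [week 4,week 6]; Integrate=week 1 in [week 1,week 4]; Handover=week 2 in [week 1,week 7]; Design=week 2 in [week 2,week 5]; max 2 per week (cap 2).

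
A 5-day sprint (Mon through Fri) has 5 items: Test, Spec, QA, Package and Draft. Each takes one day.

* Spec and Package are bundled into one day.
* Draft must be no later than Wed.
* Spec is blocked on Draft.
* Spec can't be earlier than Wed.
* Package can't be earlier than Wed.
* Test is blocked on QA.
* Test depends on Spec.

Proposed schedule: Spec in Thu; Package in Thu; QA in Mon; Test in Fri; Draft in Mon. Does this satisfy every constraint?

Yes

Test depends on Spec — holds.
Draft must be no later than Wed — holds.
Spec and Package are bundled into one day — holds.
Spec can't be earlier than Wed — holds.
Test is blocked on QA — holds.
Spec is blocked on Draft — holds.
Package can't be earlier than Wed — holds.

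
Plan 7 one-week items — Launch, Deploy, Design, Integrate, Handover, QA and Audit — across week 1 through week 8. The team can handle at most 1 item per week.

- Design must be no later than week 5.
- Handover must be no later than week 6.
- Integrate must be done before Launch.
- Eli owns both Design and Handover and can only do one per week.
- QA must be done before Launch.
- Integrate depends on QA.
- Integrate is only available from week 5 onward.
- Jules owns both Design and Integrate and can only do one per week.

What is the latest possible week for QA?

Downstream work caps QA at week 6.
QA at week 6 is achievable: Integrate in week 7; Launch in week 8; Audit in week 4; Design in week 1; QA in week 6; Deploy in week 3; Handover in week 2.

week 6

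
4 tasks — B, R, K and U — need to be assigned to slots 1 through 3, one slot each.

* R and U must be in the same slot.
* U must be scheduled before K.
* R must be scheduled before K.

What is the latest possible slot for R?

2

Downstream work caps R at 2.
R at 2 is achievable: U in 2, K in 3, B in 1, R in 2.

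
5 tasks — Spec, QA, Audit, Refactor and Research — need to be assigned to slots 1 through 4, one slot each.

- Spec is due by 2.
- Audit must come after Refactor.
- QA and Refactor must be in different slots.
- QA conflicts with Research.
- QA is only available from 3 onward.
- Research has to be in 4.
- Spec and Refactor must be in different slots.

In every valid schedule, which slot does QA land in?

QA's window is 3–4.
Research is fixed at 4, and QA can't share a slot with Research.
So QA must be 3.

3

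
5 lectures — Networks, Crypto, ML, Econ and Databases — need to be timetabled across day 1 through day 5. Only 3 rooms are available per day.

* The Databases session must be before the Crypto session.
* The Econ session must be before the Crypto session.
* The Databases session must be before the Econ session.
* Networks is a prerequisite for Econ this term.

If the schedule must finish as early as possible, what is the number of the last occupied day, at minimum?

The precedence chain requires at least 3 distinct days.
With at most 3 per day and 5 lectures, at least 2 days are needed.
3 works (last occupied day: day 3): for example Networks -> day 1; ML -> day 1; Databases -> day 1; Crypto -> day 3; Econ -> day 2.

day 3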